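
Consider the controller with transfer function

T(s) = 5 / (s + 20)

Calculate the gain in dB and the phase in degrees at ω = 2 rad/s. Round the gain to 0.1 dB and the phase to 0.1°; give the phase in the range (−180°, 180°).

-12.1 dB, -5.7°

At s = jω = j2:
pole (s+20): 20 + j2 → |·| = √(20²+2²) = √404 ≈ 20.1, ∠ = arctan(2/20) ≈ 5.71°
|T| = 5 / 20.1 ≈ 0.24876
Gain = 20 log₁₀(0.24876) ≈ -12.08 dB
∠T = 0.00° − 5.71° = -5.71°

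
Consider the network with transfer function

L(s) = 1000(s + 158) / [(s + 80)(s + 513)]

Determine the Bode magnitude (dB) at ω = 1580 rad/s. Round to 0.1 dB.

-4.4 dB

At s = jω = j1580:
zero (s+158): 158 + j1580 → |·| = √(158²+1580²) = √2521364 ≈ 1587.9, ∠ = arctan(1580/158) ≈ 84.29°
pole (s+80): 80 + j1580 → |·| = √(80²+1580²) = √2502800 ≈ 1582, ∠ = arctan(1580/80) ≈ 87.10°
pole (s+513): 513 + j1580 → |·| = √(513²+1580²) = √2759569 ≈ 1661.2, ∠ = arctan(1580/513) ≈ 72.01°
|L| = 1000 · 1587.9 / 2.628e+06 ≈ 0.60422
Gain = 20 log₁₀(0.60422) ≈ -4.38 dB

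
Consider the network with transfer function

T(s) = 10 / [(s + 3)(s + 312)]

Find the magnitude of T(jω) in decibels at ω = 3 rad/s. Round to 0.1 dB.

At s = jω = j3:
pole (s+3): 3 + j3 → |·| = √(3²+3²) = √18 ≈ 4.2426, ∠ = arctan(3/3) ≈ 45.00°
pole (s+312): 312 + j3 → |·| = √(312²+3²) = √97353 ≈ 312.01, ∠ = arctan(3/312) ≈ 0.55°
|T| = 10 / 1323.7 ≈ 0.0075546
Gain = 20 log₁₀(0.0075546) ≈ -42.44 dB

-42.4 dB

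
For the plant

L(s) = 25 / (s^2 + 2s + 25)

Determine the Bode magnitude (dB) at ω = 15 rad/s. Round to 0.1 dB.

At s = jω = j15:
quadratic: (j15)² + 2·j15 + 25 = -200 + j30 → |·| ≈ 202.24, ∠ ≈ 171.47°
|L| = 25 / 202.24 ≈ 0.12362
Gain = 20 log₁₀(0.12362) ≈ -18.16 dB

-18.2 dB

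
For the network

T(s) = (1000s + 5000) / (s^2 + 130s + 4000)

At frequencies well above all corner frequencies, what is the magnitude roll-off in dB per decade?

-20 dB/decade

Each pole contributes −20 dB/decade at high frequency; each zero contributes +20 dB/decade.
Net: 1 zero(s) − 2 pole(s) → -20 dB/decade.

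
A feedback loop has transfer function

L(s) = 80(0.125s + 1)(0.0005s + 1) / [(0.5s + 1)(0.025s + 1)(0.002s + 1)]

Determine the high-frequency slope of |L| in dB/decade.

-20 dB/decade

Each pole contributes −20 dB/decade at high frequency; each zero contributes +20 dB/decade.
Net: 2 zero(s) − 3 pole(s) → -20 dB/decade.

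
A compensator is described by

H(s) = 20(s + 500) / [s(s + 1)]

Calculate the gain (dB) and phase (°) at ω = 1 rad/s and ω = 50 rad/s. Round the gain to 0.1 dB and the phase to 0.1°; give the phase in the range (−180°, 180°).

ω = 1: 77.0 dB, -134.9°; ω = 50: 12.1 dB, -173.1°

At s = jω = j1:
zero (s+500): 500 + j1 → |·| = √(500²+1²) = √250001 ≈ 500, ∠ = arctan(1/500) ≈ 0.11°
pole (s+1): 1 + j1 → |·| = √(1²+1²) = √2 ≈ 1.4142, ∠ = arctan(1/1) ≈ 45.00°
pole at origin: |s| = 1, ∠ = 90.00° (in denominator)
|H| = 20 · 500 / 1.4142 ≈ 7071.1
Gain = 20 log₁₀(7071.1) ≈ 76.99 dB
∠H = 0.11° − 135.00° = -134.89°

At s = jω = j50:
zero (s+500): 500 + j50 → |·| = √(500²+50²) = √252500 ≈ 502.49, ∠ = arctan(50/500) ≈ 5.71°
pole (s+1): 1 + j50 → |·| = √(1²+50²) = √2501 ≈ 50.01, ∠ = arctan(50/1) ≈ 88.85°
pole at origin: |s| = 50, ∠ = 90.00° (in denominator)
|H| = 20 · 502.49 / 2500.5 ≈ 4.0191
Gain = 20 log₁₀(4.0191) ≈ 12.08 dB
∠H = 5.71° − 178.85° = -173.14°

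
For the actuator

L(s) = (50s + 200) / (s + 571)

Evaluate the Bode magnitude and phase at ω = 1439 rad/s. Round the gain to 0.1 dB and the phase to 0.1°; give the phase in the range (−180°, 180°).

33.3 dB, 21.5°

Substitute s = j1439:
Numerator: 50(j1439) + 200 = 200 + j71950
Denominator: (j1439) + 571 = 571 + j1439
|N| = √(200² + 71950²) ≈ 71950, ∠N ≈ 89.84°
|D| = √(571² + 1439²) ≈ 1548.1, ∠D ≈ 68.36°
|L| = 71950 / 1548.1 ≈ 46.476
Gain = 20 log₁₀(46.476) ≈ 33.34 dB
∠L = 89.84° − 68.36° = 21.48°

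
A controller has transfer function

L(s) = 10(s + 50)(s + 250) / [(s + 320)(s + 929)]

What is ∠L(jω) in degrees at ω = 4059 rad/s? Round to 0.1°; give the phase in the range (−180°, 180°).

At s = jω = j4059:
zero (s+50): 50 + j4059 → |·| = √(50²+4059²) = √16477981 ≈ 4059.3, ∠ = arctan(4059/50) ≈ 89.29°
zero (s+250): 250 + j4059 → |·| = √(250²+4059²) = √16537981 ≈ 4066.7, ∠ = arctan(4059/250) ≈ 86.48°
pole (s+320): 320 + j4059 → |·| = √(320²+4059²) = √16577881 ≈ 4071.6, ∠ = arctan(4059/320) ≈ 85.49°
pole (s+929): 929 + j4059 → |·| = √(929²+4059²) = √17338522 ≈ 4164, ∠ = arctan(4059/929) ≈ 77.11°
∠L = 175.77° − 162.60° = 13.17°

13.2°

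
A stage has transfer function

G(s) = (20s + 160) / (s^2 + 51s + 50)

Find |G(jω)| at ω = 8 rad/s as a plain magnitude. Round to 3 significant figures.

Substitute s = j8:
Numerator: 20(j8) + 160 = 160 + j160
Denominator: (j8)^2 + 51(j8) + 50 = -14 + j408
|N| = √(160² + 160²) ≈ 226.27, ∠N ≈ 45.00°
|D| = √(14² + 408²) ≈ 408.24, ∠D ≈ 91.97°
|G| = 226.27 / 408.24 ≈ 0.55426

0.554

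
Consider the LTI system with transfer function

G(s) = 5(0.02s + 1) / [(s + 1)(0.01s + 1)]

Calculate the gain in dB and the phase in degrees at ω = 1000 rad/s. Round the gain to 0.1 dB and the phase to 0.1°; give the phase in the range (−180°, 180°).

-40.0 dB, -87.1°

At ω = 1000 rad/s:
zero (1 + j1000·0.02) = 1 + j20 → |·| ≈ 20.025, ∠ ≈ 87.14°
pole (1 + j1000·1) = 1 + j1000 → |·| ≈ 1000, ∠ ≈ 89.94°
pole (1 + j1000·0.01) = 1 + j10 → |·| ≈ 10.05, ∠ ≈ 84.29°
|G| = 5 · 20.025 / (1000 · 10.05) ≈ 0.0099627
Gain = 20 log₁₀(0.0099627) ≈ -40.03 dB
∠G = (87.14°) − (89.94° + 84.29°) = -87.09°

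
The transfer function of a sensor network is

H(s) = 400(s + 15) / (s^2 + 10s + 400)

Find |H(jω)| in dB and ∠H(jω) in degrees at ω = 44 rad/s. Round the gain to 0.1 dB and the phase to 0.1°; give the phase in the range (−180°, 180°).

At s = jω = j44:
zero (s+15): 15 + j44 → |·| = √(15²+44²) = √2161 ≈ 46.487, ∠ = arctan(44/15) ≈ 71.18°
quadratic: (j44)² + 10·j44 + 400 = -1536 + j440 → |·| ≈ 1597.8, ∠ ≈ 164.02°
|H| = 400 · 46.487 / 1597.8 ≈ 11.638
Gain = 20 log₁₀(11.638) ≈ 21.32 dB
∠H = 71.18° − 164.02° = -92.84°

21.3 dB, -92.8°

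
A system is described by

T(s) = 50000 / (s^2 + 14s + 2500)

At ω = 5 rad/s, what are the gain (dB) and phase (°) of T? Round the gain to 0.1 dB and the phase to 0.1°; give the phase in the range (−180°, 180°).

At s = jω = j5:
quadratic: (j5)² + 14·j5 + 2500 = 2475 + j70 → |·| ≈ 2476, ∠ ≈ 1.62°
|T| = 50000 / 2476 ≈ 20.194
Gain = 20 log₁₀(20.194) ≈ 26.10 dB
∠T = 0.00° − 1.62° = -1.62°

26.1 dB, -1.6°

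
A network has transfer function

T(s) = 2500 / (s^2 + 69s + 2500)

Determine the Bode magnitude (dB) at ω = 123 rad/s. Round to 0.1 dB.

-15.7 dB

At s = jω = j123:
quadratic: (j123)² + 69·j123 + 2500 = -12629 + j8487 → |·| ≈ 15216, ∠ ≈ 146.10°
|T| = 2500 / 15216 ≈ 0.1643
Gain = 20 log₁₀(0.1643) ≈ -15.69 dB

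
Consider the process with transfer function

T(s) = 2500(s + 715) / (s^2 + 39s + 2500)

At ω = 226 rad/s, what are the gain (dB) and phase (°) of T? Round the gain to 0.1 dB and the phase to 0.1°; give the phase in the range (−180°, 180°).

At s = jω = j226:
zero (s+715): 715 + j226 → |·| = √(715²+226²) = √562301 ≈ 749.87, ∠ = arctan(226/715) ≈ 17.54°
quadratic: (j226)² + 39·j226 + 2500 = -48576 + j8814 → |·| ≈ 49369, ∠ ≈ 169.72°
|T| = 2500 · 749.87 / 49369 ≈ 37.973
Gain = 20 log₁₀(37.973) ≈ 31.59 dB
∠T = 17.54° − 169.72° = -152.18°

31.6 dB, -152.2°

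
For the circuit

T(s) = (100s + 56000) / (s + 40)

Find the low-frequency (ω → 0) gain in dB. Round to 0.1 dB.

T(0) = 56000 / 40 = 1400
20 log₁₀(1400) ≈ 62.92 dB

62.9 dB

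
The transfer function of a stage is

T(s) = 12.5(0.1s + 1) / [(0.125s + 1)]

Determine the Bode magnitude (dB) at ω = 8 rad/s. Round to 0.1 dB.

At ω = 8 rad/s:
zero (1 + j8·0.1) = 1 + j0.8 → |·| ≈ 1.2806, ∠ ≈ 38.66°
pole (1 + j8·0.125) = 1 + j1 → |·| ≈ 1.4142, ∠ ≈ 45.00°
|T| = 12.5 · 1.2806 / (1.4142) ≈ 11.319
Gain = 20 log₁₀(11.319) ≈ 21.08 dB

21.1 dB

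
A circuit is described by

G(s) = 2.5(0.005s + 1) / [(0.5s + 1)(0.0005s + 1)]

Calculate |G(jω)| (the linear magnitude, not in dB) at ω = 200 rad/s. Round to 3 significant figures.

At ω = 200 rad/s:
zero (1 + j200·0.005) = 1 + j1 → |·| ≈ 1.4142, ∠ ≈ 45.00°
pole (1 + j200·0.5) = 1 + j100 → |·| ≈ 100, ∠ ≈ 89.43°
pole (1 + j200·0.0005) = 1 + j0.1 → |·| ≈ 1.005, ∠ ≈ 5.71°
|G| = 2.5 · 1.4142 / (100 · 1.005) ≈ 0.035179

0.0352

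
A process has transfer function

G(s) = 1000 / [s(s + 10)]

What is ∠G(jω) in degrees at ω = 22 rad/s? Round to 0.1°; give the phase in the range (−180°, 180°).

At s = jω = j22:
pole (s+10): 10 + j22 → |·| = √(10²+22²) = √584 ≈ 24.166, ∠ = arctan(22/10) ≈ 65.56°
pole at origin: |s| = 22, ∠ = 90.00° (in denominator)
∠G = 0.00° − 155.56° = -155.56°

-155.6°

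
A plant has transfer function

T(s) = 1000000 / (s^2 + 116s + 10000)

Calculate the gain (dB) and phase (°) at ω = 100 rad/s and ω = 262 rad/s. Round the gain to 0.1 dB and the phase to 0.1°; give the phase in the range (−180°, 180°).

ω = 100: 38.7 dB, -90.0°; ω = 262: 23.6 dB, -152.6°

At s = jω = j100:
quadratic: (j100)² + 116·j100 + 10000 = 0 + j11600 → |·| ≈ 11600, ∠ ≈ 90.00°
|T| = 1000000 / 11600 ≈ 86.207
Gain = 20 log₁₀(86.207) ≈ 38.71 dB
∠T = 0.00° − 90.00° = -90.00°

At s = jω = j262:
quadratic: (j262)² + 116·j262 + 10000 = -58644 + j30392 → |·| ≈ 66051, ∠ ≈ 152.60°
|T| = 1000000 / 66051 ≈ 15.14
Gain = 20 log₁₀(15.14) ≈ 23.60 dB
∠T = 0.00° − 152.60° = -152.60°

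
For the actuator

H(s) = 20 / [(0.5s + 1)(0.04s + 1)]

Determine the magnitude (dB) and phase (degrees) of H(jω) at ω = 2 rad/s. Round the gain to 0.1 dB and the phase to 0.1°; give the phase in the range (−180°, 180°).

At ω = 2 rad/s:
pole (1 + j2·0.5) = 1 + j1 → |·| ≈ 1.4142, ∠ ≈ 45.00°
pole (1 + j2·0.04) = 1 + j0.08 → |·| ≈ 1.0032, ∠ ≈ 4.57°
|H| = 20 · 1 / (1.4142 · 1.0032) ≈ 14.097
Gain = 20 log₁₀(14.097) ≈ 22.98 dB
∠H = (0°) − (45.00° + 4.57°) = -49.57°

23.0 dB, -49.6°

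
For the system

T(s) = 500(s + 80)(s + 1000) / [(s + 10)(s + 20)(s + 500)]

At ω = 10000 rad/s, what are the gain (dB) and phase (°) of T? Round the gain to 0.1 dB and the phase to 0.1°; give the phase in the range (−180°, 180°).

At s = jω = j10000:
zero (s+80): 80 + j10000 → |·| = √(80²+10000²) = √100006400 ≈ 10000, ∠ = arctan(10000/80) ≈ 89.54°
zero (s+1000): 1000 + j10000 → |·| = √(1000²+10000²) = √101000000 ≈ 10050, ∠ = arctan(10000/1000) ≈ 84.29°
pole (s+10): 10 + j10000 → |·| = √(10²+10000²) = √100000100 ≈ 10000, ∠ = arctan(10000/10) ≈ 89.94°
pole (s+20): 20 + j10000 → |·| = √(20²+10000²) = √100000400 ≈ 10000, ∠ = arctan(10000/20) ≈ 89.89°
pole (s+500): 500 + j10000 → |·| = √(500²+10000²) = √100250000 ≈ 10012, ∠ = arctan(10000/500) ≈ 87.14°
|T| = 500 · 1.005e+08 / 1.0012e+12 ≈ 0.05019
Gain = 20 log₁₀(0.05019) ≈ -25.99 dB
∠T = 173.83° − 266.97° = -93.14°

-26.0 dB, -93.1°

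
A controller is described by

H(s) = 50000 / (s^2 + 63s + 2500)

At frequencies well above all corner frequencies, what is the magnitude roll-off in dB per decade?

Each pole contributes −20 dB/decade at high frequency; each zero contributes +20 dB/decade.
Net: 0 zero(s) − 2 pole(s) → -40 dB/decade.

-40 dB/decade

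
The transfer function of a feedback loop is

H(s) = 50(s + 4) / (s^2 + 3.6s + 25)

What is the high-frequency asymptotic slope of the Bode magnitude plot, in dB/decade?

Each pole contributes −20 dB/decade at high frequency; each zero contributes +20 dB/decade.
Net: 1 zero(s) − 2 pole(s) → -20 dB/decade.

-20 dB/decade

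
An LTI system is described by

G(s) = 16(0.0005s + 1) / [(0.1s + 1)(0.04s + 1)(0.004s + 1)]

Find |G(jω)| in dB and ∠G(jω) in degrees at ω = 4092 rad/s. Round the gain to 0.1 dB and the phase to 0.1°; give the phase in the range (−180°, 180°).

-89.6 dB, 157.9°

At ω = 4092 rad/s:
zero (1 + j4092·0.0005) = 1 + j2.046 → |·| ≈ 2.2773, ∠ ≈ 63.95°
pole (1 + j4092·0.1) = 1 + j409.2 → |·| ≈ 409.2, ∠ ≈ 89.86°
pole (1 + j4092·0.04) = 1 + j163.68 → |·| ≈ 163.68, ∠ ≈ 89.65°
pole (1 + j4092·0.004) = 1 + j16.368 → |·| ≈ 16.399, ∠ ≈ 86.50°
|G| = 16 · 2.2773 / (409.2 · 163.68 · 16.399) ≈ 3.3174e-05
Gain = 20 log₁₀(3.3174e-05) ≈ -89.58 dB
∠G = (63.95°) − (89.86° + 89.65° + 86.50°) = -202.06° ≡ 157.94° (principal value)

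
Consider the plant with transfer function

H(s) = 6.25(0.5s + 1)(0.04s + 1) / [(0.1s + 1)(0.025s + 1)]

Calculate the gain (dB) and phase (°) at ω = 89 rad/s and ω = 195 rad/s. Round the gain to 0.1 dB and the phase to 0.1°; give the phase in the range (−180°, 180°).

ω = 89: 33.5 dB, 13.6°; ω = 195: 33.9 dB, 6.6°

At ω = 89 rad/s:
zero (1 + j89·0.5) = 1 + j44.5 → |·| ≈ 44.511, ∠ ≈ 88.71°
zero (1 + j89·0.04) = 1 + j3.56 → |·| ≈ 3.6978, ∠ ≈ 74.31°
pole (1 + j89·0.1) = 1 + j8.9 → |·| ≈ 8.956, ∠ ≈ 83.59°
pole (1 + j89·0.025) = 1 + j2.225 → |·| ≈ 2.4394, ∠ ≈ 65.80°
|H| = 6.25 · 44.511 · 3.6978 / (8.956 · 2.4394) ≈ 47.086
Gain = 20 log₁₀(47.086) ≈ 33.46 dB
∠H = (88.71° + 74.31°) − (83.59° + 65.80°) = 13.63°

At ω = 195 rad/s:
zero (1 + j195·0.5) = 1 + j97.5 → |·| ≈ 97.505, ∠ ≈ 89.41°
zero (1 + j195·0.04) = 1 + j7.8 → |·| ≈ 7.8638, ∠ ≈ 82.69°
pole (1 + j195·0.1) = 1 + j19.5 → |·| ≈ 19.526, ∠ ≈ 87.06°
pole (1 + j195·0.025) = 1 + j4.875 → |·| ≈ 4.9765, ∠ ≈ 78.41°
|H| = 6.25 · 97.505 · 7.8638 / (19.526 · 4.9765) ≈ 49.318
Gain = 20 log₁₀(49.318) ≈ 33.86 dB
∠H = (89.41° + 82.69°) − (87.06° + 78.41°) = 6.63°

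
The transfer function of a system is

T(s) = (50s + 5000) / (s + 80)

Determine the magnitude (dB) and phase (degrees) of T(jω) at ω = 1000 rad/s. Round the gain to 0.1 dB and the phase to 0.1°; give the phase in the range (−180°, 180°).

Substitute s = j1000:
Numerator: 50(j1000) + 5000 = 5000 + j50000
Denominator: (j1000) + 80 = 80 + j1000
|N| = √(5000² + 50000²) ≈ 50249, ∠N ≈ 84.29°
|D| = √(80² + 1000²) ≈ 1003.2, ∠D ≈ 85.43°
|T| = 50249 / 1003.2 ≈ 50.089
Gain = 20 log₁₀(50.089) ≈ 33.99 dB
∠T = 84.29° − 85.43° = -1.14°

34.0 dB, -1.1°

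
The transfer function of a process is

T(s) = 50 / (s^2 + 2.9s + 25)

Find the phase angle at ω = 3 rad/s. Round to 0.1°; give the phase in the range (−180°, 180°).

-28.5°

At s = jω = j3:
quadratic: (j3)² + 2.9·j3 + 25 = 16 + j8.7 → |·| ≈ 18.212, ∠ ≈ 28.54°
∠T = 0.00° − 28.54° = -28.54°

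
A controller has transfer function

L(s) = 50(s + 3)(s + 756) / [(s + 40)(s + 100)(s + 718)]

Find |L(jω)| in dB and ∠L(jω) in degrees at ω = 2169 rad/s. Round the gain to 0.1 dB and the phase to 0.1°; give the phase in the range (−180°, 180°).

-32.7 dB, -87.3°

At s = jω = j2169:
zero (s+3): 3 + j2169 → |·| = √(3²+2169²) = √4704570 ≈ 2169, ∠ = arctan(2169/3) ≈ 89.92°
zero (s+756): 756 + j2169 → |·| = √(756²+2169²) = √5276097 ≈ 2297, ∠ = arctan(2169/756) ≈ 70.78°
pole (s+40): 40 + j2169 → |·| = √(40²+2169²) = √4706161 ≈ 2169.4, ∠ = arctan(2169/40) ≈ 88.94°
pole (s+100): 100 + j2169 → |·| = √(100²+2169²) = √4714561 ≈ 2171.3, ∠ = arctan(2169/100) ≈ 87.36°
pole (s+718): 718 + j2169 → |·| = √(718²+2169²) = √5220085 ≈ 2284.8, ∠ = arctan(2169/718) ≈ 71.68°
|L| = 50 · 4.9822e+06 / 1.0762e+10 ≈ 0.023147
Gain = 20 log₁₀(0.023147) ≈ -32.71 dB
∠L = 160.70° − 247.98° = -87.28°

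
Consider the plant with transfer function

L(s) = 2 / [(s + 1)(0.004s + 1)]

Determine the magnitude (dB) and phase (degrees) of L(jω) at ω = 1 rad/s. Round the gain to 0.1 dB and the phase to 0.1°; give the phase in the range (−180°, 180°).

3.0 dB, -45.2°

At ω = 1 rad/s:
pole (1 + j1·1) = 1 + j1 → |·| ≈ 1.4142, ∠ ≈ 45.00°
pole (1 + j1·0.004) = 1 + j0.004 → |·| ≈ 1, ∠ ≈ 0.23°
|L| = 2 · 1 / (1.4142 · 1) ≈ 1.4142
Gain = 20 log₁₀(1.4142) ≈ 3.01 dB
∠L = (0°) − (45.00° + 0.23°) = -45.23°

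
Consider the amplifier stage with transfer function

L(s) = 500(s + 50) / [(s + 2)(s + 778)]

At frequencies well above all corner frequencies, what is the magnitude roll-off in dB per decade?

Each pole contributes −20 dB/decade at high frequency; each zero contributes +20 dB/decade.
Net: 1 zero(s) − 2 pole(s) → -20 dB/decade.

-20 dB/decade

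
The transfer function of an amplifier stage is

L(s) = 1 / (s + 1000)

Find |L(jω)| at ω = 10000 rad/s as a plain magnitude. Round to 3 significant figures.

Substitute s = j10000:
Numerator: 1 = 1 + j0
Denominator: (j10000) + 1000 = 1000 + j10000
|N| = √(1² + 0²) ≈ 1, ∠N ≈ 0.00°
|D| = √(1000² + 10000²) ≈ 10050, ∠D ≈ 84.29°
|L| = 1 / 10050 ≈ 9.9502e-05

9.95e-05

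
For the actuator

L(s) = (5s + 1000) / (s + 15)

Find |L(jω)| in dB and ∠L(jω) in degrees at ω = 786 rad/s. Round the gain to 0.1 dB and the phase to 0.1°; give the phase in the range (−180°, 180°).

Substitute s = j786:
Numerator: 5(j786) + 1000 = 1000 + j3930
Denominator: (j786) + 15 = 15 + j786
|N| = √(1000² + 3930²) ≈ 4055.2, ∠N ≈ 75.72°
|D| = √(15² + 786²) ≈ 786.14, ∠D ≈ 88.91°
|L| = 4055.2 / 786.14 ≈ 5.1584
Gain = 20 log₁₀(5.1584) ≈ 14.25 dB
∠L = 75.72° − 88.91° = -13.19°

14.3 dB, -13.2°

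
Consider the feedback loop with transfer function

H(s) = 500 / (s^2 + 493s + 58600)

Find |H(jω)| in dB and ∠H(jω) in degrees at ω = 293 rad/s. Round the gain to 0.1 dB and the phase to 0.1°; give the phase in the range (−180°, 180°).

-49.4 dB, -100.7°

Substitute s = j293:
Numerator: 500 = 500 + j0
Denominator: (j293)^2 + 493(j293) + 58600 = -27249 + j144449
|N| = √(500² + 0²) ≈ 500, ∠N ≈ 0.00°
|D| = √(27249² + 144449²) ≈ 1.47e+05, ∠D ≈ 100.68°
|H| = 500 / 1.47e+05 ≈ 0.0034014
Gain = 20 log₁₀(0.0034014) ≈ -49.37 dB
∠H = 0.00° − 100.68° = -100.68°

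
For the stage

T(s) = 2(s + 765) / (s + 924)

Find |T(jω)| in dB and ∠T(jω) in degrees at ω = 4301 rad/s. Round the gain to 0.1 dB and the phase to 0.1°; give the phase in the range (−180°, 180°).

6.0 dB, 2.0°

At s = jω = j4301:
zero (s+765): 765 + j4301 → |·| = √(765²+4301²) = √19083826 ≈ 4368.5, ∠ = arctan(4301/765) ≈ 79.91°
pole (s+924): 924 + j4301 → |·| = √(924²+4301²) = √19352377 ≈ 4399.1, ∠ = arctan(4301/924) ≈ 77.88°
|T| = 2 · 4368.5 / 4399.1 ≈ 1.9861
Gain = 20 log₁₀(1.9861) ≈ 5.96 dB
∠T = 79.91° − 77.88° = 2.03°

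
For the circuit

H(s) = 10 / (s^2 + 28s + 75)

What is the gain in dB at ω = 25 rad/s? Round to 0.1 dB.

Substitute s = j25:
Numerator: 10 = 10 + j0
Denominator: (j25)^2 + 28(j25) + 75 = -550 + j700
|N| = √(10² + 0²) ≈ 10, ∠N ≈ 0.00°
|D| = √(550² + 700²) ≈ 890.22, ∠D ≈ 128.16°
|H| = 10 / 890.22 ≈ 0.011233
Gain = 20 log₁₀(0.011233) ≈ -38.99 dB

-39.0 dB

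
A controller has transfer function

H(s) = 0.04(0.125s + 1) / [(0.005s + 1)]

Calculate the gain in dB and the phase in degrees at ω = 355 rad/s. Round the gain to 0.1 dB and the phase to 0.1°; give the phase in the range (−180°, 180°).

At ω = 355 rad/s:
zero (1 + j355·0.125) = 1 + j44.375 → |·| ≈ 44.386, ∠ ≈ 88.71°
pole (1 + j355·0.005) = 1 + j1.775 → |·| ≈ 2.0373, ∠ ≈ 60.60°
|H| = 0.04 · 44.386 / (2.0373) ≈ 0.87147
Gain = 20 log₁₀(0.87147) ≈ -1.19 dB
∠H = (88.71°) − (60.60°) = 28.11°

-1.2 dB, 28.1°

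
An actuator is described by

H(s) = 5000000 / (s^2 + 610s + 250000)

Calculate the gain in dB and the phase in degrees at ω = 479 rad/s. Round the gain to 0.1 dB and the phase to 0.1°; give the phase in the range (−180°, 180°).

At s = jω = j479:
quadratic: (j479)² + 610·j479 + 250000 = 20559 + j292190 → |·| ≈ 2.9291e+05, ∠ ≈ 85.98°
|H| = 5000000 / 2.9291e+05 ≈ 17.07
Gain = 20 log₁₀(17.07) ≈ 24.64 dB
∠H = 0.00° − 85.98° = -85.98°

24.6 dB, -86.0°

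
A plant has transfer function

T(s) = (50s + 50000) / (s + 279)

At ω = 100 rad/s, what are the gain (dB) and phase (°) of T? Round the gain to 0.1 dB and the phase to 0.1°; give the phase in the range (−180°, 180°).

44.6 dB, -14.0°

Substitute s = j100:
Numerator: 50(j100) + 50000 = 50000 + j5000
Denominator: (j100) + 279 = 279 + j100
|N| = √(50000² + 5000²) ≈ 50249, ∠N ≈ 5.71°
|D| = √(279² + 100²) ≈ 296.38, ∠D ≈ 19.72°
|T| = 50249 / 296.38 ≈ 169.54
Gain = 20 log₁₀(169.54) ≈ 44.59 dB
∠T = 5.71° − 19.72° = -14.01°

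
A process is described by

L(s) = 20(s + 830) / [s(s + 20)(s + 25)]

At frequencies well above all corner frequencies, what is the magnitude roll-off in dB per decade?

Each pole contributes −20 dB/decade at high frequency; each zero contributes +20 dB/decade.
Net: 1 zero(s) − 3 pole(s) → -40 dB/decade.

-40 dB/decade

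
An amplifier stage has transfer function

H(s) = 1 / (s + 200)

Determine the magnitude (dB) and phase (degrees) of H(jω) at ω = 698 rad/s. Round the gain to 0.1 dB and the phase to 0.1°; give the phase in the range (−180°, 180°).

-57.2 dB, -74.0°

At s = jω = j698:
pole (s+200): 200 + j698 → |·| = √(200²+698²) = √527204 ≈ 726.09, ∠ = arctan(698/200) ≈ 74.01°
|H| = 1 / 726.09 ≈ 0.0013772
Gain = 20 log₁₀(0.0013772) ≈ -57.22 dB
∠H = 0.00° − 74.01° = -74.01°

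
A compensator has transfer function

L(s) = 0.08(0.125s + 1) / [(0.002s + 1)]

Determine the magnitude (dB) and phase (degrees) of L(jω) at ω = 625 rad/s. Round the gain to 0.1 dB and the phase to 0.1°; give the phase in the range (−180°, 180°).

11.8 dB, 37.9°

At ω = 625 rad/s:
zero (1 + j625·0.125) = 1 + j78.125 → |·| ≈ 78.131, ∠ ≈ 89.27°
pole (1 + j625·0.002) = 1 + j1.25 → |·| ≈ 1.6008, ∠ ≈ 51.34°
|L| = 0.08 · 78.131 / (1.6008) ≈ 3.9046
Gain = 20 log₁₀(3.9046) ≈ 11.83 dB
∠L = (89.27°) − (51.34°) = 37.93°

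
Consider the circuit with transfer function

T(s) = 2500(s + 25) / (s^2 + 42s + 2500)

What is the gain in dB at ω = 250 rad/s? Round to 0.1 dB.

20.3 dB

At s = jω = j250:
zero (s+25): 25 + j250 → |·| = √(25²+250²) = √63125 ≈ 251.25, ∠ = arctan(250/25) ≈ 84.29°
quadratic: (j250)² + 42·j250 + 2500 = -60000 + j10500 → |·| ≈ 60912, ∠ ≈ 170.07°
|T| = 2500 · 251.25 / 60912 ≈ 10.312
Gain = 20 log₁₀(10.312) ≈ 20.27 dB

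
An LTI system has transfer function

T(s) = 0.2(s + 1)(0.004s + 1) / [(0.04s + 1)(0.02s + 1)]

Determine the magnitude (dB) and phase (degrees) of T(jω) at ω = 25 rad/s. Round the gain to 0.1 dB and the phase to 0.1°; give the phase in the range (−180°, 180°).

At ω = 25 rad/s:
zero (1 + j25·1) = 1 + j25 → |·| ≈ 25.02, ∠ ≈ 87.71°
zero (1 + j25·0.004) = 1 + j0.1 → |·| ≈ 1.005, ∠ ≈ 5.71°
pole (1 + j25·0.04) = 1 + j1 → |·| ≈ 1.4142, ∠ ≈ 45.00°
pole (1 + j25·0.02) = 1 + j0.5 → |·| ≈ 1.118, ∠ ≈ 26.57°
|T| = 0.2 · 25.02 · 1.005 / (1.4142 · 1.118) ≈ 3.1808
Gain = 20 log₁₀(3.1808) ≈ 10.05 dB
∠T = (87.71° + 5.71°) − (45.00° + 26.57°) = 21.85°

10.1 dB, 21.9°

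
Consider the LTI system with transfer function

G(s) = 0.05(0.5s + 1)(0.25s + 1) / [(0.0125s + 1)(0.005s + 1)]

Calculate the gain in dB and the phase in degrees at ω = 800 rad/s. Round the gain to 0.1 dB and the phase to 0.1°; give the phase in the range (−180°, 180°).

39.7 dB, 19.3°

At ω = 800 rad/s:
zero (1 + j800·0.5) = 1 + j400 → |·| ≈ 400, ∠ ≈ 89.86°
zero (1 + j800·0.25) = 1 + j200 → |·| ≈ 200, ∠ ≈ 89.71°
pole (1 + j800·0.0125) = 1 + j10 → |·| ≈ 10.05, ∠ ≈ 84.29°
pole (1 + j800·0.005) = 1 + j4 → |·| ≈ 4.1231, ∠ ≈ 75.96°
|G| = 0.05 · 400 · 200 / (10.05 · 4.1231) ≈ 96.532
Gain = 20 log₁₀(96.532) ≈ 39.69 dB
∠G = (89.86° + 89.71°) − (84.29° + 75.96°) = 19.32°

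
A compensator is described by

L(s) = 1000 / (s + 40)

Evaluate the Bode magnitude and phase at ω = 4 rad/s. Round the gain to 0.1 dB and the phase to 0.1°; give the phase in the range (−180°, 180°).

27.9 dB, -5.7°

Substitute s = j4:
Numerator: 1000 = 1000 + j0
Denominator: (j4) + 40 = 40 + j4
|N| = √(1000² + 0²) ≈ 1000, ∠N ≈ 0.00°
|D| = √(40² + 4²) ≈ 40.2, ∠D ≈ 5.71°
|L| = 1000 / 40.2 ≈ 24.876
Gain = 20 log₁₀(24.876) ≈ 27.92 dB
∠L = 0.00° − 5.71° = -5.71°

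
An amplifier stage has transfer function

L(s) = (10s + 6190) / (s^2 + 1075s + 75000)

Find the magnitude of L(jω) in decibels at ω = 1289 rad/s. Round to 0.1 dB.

-43.4 dB

Substitute s = j1289:
Numerator: 10(j1289) + 6190 = 6190 + j12890
Denominator: (j1289)^2 + 1075(j1289) + 75000 = -1586521 + j1385675
|N| = √(6190² + 12890²) ≈ 14299, ∠N ≈ 64.35°
|D| = √(1586521² + 1385675²) ≈ 2.1065e+06, ∠D ≈ 138.87°
|L| = 14299 / 2.1065e+06 ≈ 0.006788
Gain = 20 log₁₀(0.006788) ≈ -43.37 dB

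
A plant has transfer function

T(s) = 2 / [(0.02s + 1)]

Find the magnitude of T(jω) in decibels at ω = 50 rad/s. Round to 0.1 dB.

3.0 dB

At ω = 50 rad/s:
pole (1 + j50·0.02) = 1 + j1 → |·| ≈ 1.4142, ∠ ≈ 45.00°
|T| = 2 · 1 / (1.4142) ≈ 1.4142
Gain = 20 log₁₀(1.4142) ≈ 3.01 dB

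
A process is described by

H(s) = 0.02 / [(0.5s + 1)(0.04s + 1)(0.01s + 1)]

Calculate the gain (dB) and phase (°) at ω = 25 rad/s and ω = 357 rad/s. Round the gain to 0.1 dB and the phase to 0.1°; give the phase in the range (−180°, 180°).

At ω = 25 rad/s:
pole (1 + j25·0.5) = 1 + j12.5 → |·| ≈ 12.54, ∠ ≈ 85.43°
pole (1 + j25·0.04) = 1 + j1 → |·| ≈ 1.4142, ∠ ≈ 45.00°
pole (1 + j25·0.01) = 1 + j0.25 → |·| ≈ 1.0308, ∠ ≈ 14.04°
|H| = 0.02 · 1 / (12.54 · 1.4142 · 1.0308) ≈ 0.0010941
Gain = 20 log₁₀(0.0010941) ≈ -59.22 dB
∠H = (0°) − (85.43° + 45.00° + 14.04°) = -144.47°

At ω = 357 rad/s:
pole (1 + j357·0.5) = 1 + j178.5 → |·| ≈ 178.5, ∠ ≈ 89.68°
pole (1 + j357·0.04) = 1 + j14.28 → |·| ≈ 14.315, ∠ ≈ 85.99°
pole (1 + j357·0.01) = 1 + j3.57 → |·| ≈ 3.7074, ∠ ≈ 74.35°
|H| = 0.02 · 1 / (178.5 · 14.315 · 3.7074) ≈ 2.1112e-06
Gain = 20 log₁₀(2.1112e-06) ≈ -113.51 dB
∠H = (0°) − (89.68° + 85.99° + 74.35°) = -250.02° ≡ 109.98° (principal value)

ω = 25: -59.2 dB, -144.5°; ω = 357: -113.5 dB, 110.0°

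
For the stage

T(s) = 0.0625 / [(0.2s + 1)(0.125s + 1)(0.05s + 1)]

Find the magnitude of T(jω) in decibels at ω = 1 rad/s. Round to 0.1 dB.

-24.3 dB

At ω = 1 rad/s:
pole (1 + j1·0.2) = 1 + j0.2 → |·| ≈ 1.0198, ∠ ≈ 11.31°
pole (1 + j1·0.125) = 1 + j0.125 → |·| ≈ 1.0078, ∠ ≈ 7.13°
pole (1 + j1·0.05) = 1 + j0.05 → |·| ≈ 1.0012, ∠ ≈ 2.86°
|T| = 0.0625 · 1 / (1.0198 · 1.0078 · 1.0012) ≈ 0.060739
Gain = 20 log₁₀(0.060739) ≈ -24.33 dB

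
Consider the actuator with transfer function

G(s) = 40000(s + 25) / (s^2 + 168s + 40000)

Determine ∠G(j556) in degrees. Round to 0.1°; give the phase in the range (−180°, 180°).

At s = jω = j556:
zero (s+25): 25 + j556 → |·| = √(25²+556²) = √309761 ≈ 556.56, ∠ = arctan(556/25) ≈ 87.43°
quadratic: (j556)² + 168·j556 + 40000 = -269136 + j93408 → |·| ≈ 2.8488e+05, ∠ ≈ 160.86°
∠G = 87.43° − 160.86° = -73.43°

-73.4°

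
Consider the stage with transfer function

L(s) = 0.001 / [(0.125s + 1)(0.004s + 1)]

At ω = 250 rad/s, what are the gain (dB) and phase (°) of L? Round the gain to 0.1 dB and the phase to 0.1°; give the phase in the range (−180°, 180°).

At ω = 250 rad/s:
pole (1 + j250·0.125) = 1 + j31.25 → |·| ≈ 31.266, ∠ ≈ 88.17°
pole (1 + j250·0.004) = 1 + j1 → |·| ≈ 1.4142, ∠ ≈ 45.00°
|L| = 0.001 · 1 / (31.266 · 1.4142) ≈ 2.2616e-05
Gain = 20 log₁₀(2.2616e-05) ≈ -92.91 dB
∠L = (0°) − (88.17° + 45.00°) = -133.17°

-92.9 dB, -133.2°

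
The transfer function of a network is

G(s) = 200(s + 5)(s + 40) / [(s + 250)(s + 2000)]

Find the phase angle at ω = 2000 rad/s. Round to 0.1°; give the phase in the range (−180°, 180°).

50.8°

At s = jω = j2000:
zero (s+5): 5 + j2000 → |·| = √(5²+2000²) = √4000025 ≈ 2000, ∠ = arctan(2000/5) ≈ 89.86°
zero (s+40): 40 + j2000 → |·| = √(40²+2000²) = √4001600 ≈ 2000.4, ∠ = arctan(2000/40) ≈ 88.85°
pole (s+250): 250 + j2000 → |·| = √(250²+2000²) = √4062500 ≈ 2015.6, ∠ = arctan(2000/250) ≈ 82.87°
pole (s+2000): 2000 + j2000 → |·| = √(2000²+2000²) = √8000000 ≈ 2828.4, ∠ = arctan(2000/2000) ≈ 45.00°
∠G = 178.71° − 127.87° = 50.84°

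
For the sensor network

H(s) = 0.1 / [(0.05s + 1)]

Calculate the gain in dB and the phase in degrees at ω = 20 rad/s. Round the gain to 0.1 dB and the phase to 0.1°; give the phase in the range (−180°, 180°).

At ω = 20 rad/s:
pole (1 + j20·0.05) = 1 + j1 → |·| ≈ 1.4142, ∠ ≈ 45.00°
|H| = 0.1 · 1 / (1.4142) ≈ 0.070711
Gain = 20 log₁₀(0.070711) ≈ -23.01 dB
∠H = (0°) − (45.00°) = -45.00°

-23.0 dB, -45.0°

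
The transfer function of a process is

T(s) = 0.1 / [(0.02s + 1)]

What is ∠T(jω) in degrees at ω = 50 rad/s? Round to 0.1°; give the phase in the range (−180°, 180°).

-45.0°

At ω = 50 rad/s:
pole (1 + j50·0.02) = 1 + j1 → |·| ≈ 1.4142, ∠ ≈ 45.00°
∠T = (0°) − (45.00°) = -45.00°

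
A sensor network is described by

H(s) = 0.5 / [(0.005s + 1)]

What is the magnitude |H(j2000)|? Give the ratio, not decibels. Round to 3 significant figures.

At ω = 2000 rad/s:
pole (1 + j2000·0.005) = 1 + j10 → |·| ≈ 10.05, ∠ ≈ 84.29°
|H| = 0.5 · 1 / (10.05) ≈ 0.049751

0.0498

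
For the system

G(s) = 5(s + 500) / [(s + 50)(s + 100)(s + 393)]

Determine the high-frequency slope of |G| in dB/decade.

-40 dB/decade

Each pole contributes −20 dB/decade at high frequency; each zero contributes +20 dB/decade.
Net: 1 zero(s) − 3 pole(s) → -40 dB/decade.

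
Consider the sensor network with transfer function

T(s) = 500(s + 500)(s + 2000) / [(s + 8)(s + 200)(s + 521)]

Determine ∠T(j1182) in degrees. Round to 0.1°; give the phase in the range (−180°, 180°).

-138.6°

At s = jω = j1182:
zero (s+500): 500 + j1182 → |·| = √(500²+1182²) = √1647124 ≈ 1283.4, ∠ = arctan(1182/500) ≈ 67.07°
zero (s+2000): 2000 + j1182 → |·| = √(2000²+1182²) = √5397124 ≈ 2323.2, ∠ = arctan(1182/2000) ≈ 30.58°
pole (s+8): 8 + j1182 → |·| = √(8²+1182²) = √1397188 ≈ 1182, ∠ = arctan(1182/8) ≈ 89.61°
pole (s+200): 200 + j1182 → |·| = √(200²+1182²) = √1437124 ≈ 1198.8, ∠ = arctan(1182/200) ≈ 80.40°
pole (s+521): 521 + j1182 → |·| = √(521²+1182²) = √1668565 ≈ 1291.7, ∠ = arctan(1182/521) ≈ 66.21°
∠T = 97.65° − 236.22° = -138.57°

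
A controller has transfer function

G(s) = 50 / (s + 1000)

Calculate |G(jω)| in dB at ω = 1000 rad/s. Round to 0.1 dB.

Substitute s = j1000:
Numerator: 50 = 50 + j0
Denominator: (j1000) + 1000 = 1000 + j1000
|N| = √(50² + 0²) ≈ 50, ∠N ≈ 0.00°
|D| = √(1000² + 1000²) ≈ 1414.2, ∠D ≈ 45.00°
|G| = 50 / 1414.2 ≈ 0.035356
Gain = 20 log₁₀(0.035356) ≈ -29.03 dB

-29.0 dB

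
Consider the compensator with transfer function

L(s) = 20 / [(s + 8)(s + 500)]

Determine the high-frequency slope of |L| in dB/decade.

Each pole contributes −20 dB/decade at high frequency; each zero contributes +20 dB/decade.
Net: 0 zero(s) − 2 pole(s) → -40 dB/decade.

-40 dB/decade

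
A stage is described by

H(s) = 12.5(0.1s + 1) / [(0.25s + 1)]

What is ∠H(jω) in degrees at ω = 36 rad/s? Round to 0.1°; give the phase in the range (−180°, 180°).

At ω = 36 rad/s:
zero (1 + j36·0.1) = 1 + j3.6 → |·| ≈ 3.7363, ∠ ≈ 74.48°
pole (1 + j36·0.25) = 1 + j9 → |·| ≈ 9.0554, ∠ ≈ 83.66°
∠H = (74.48°) − (83.66°) = -9.18°

-9.2°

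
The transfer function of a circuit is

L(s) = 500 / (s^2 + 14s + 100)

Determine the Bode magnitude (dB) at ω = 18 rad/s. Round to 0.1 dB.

3.4 dB

At s = jω = j18:
quadratic: (j18)² + 14·j18 + 100 = -224 + j252 → |·| ≈ 337.16, ∠ ≈ 131.63°
|L| = 500 / 337.16 ≈ 1.483
Gain = 20 log₁₀(1.483) ≈ 3.42 dB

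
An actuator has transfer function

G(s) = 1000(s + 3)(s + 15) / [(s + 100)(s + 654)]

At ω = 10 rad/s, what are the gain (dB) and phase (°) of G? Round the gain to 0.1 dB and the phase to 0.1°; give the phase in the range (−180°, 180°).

9.1 dB, 100.4°

At s = jω = j10:
zero (s+3): 3 + j10 → |·| = √(3²+10²) = √109 ≈ 10.44, ∠ = arctan(10/3) ≈ 73.30°
zero (s+15): 15 + j10 → |·| = √(15²+10²) = √325 ≈ 18.028, ∠ = arctan(10/15) ≈ 33.69°
pole (s+100): 100 + j10 → |·| = √(100²+10²) = √10100 ≈ 100.5, ∠ = arctan(10/100) ≈ 5.71°
pole (s+654): 654 + j10 → |·| = √(654²+10²) = √427816 ≈ 654.08, ∠ = arctan(10/654) ≈ 0.88°
|G| = 1000 · 188.21 / 65735 ≈ 2.8632
Gain = 20 log₁₀(2.8632) ≈ 9.14 dB
∠G = 106.99° − 6.59° = 100.40°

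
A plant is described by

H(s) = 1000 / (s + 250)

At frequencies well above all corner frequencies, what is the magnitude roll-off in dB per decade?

Each pole contributes −20 dB/decade at high frequency; each zero contributes +20 dB/decade.
Net: 0 zero(s) − 1 pole(s) → -20 dB/decade.

-20 dB/decade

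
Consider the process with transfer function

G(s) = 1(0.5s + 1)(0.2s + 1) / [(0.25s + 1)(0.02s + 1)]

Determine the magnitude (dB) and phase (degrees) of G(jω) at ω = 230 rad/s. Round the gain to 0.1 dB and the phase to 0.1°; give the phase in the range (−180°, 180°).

25.8 dB, 11.5°

At ω = 230 rad/s:
zero (1 + j230·0.5) = 1 + j115 → |·| ≈ 115, ∠ ≈ 89.50°
zero (1 + j230·0.2) = 1 + j46 → |·| ≈ 46.011, ∠ ≈ 88.75°
pole (1 + j230·0.25) = 1 + j57.5 → |·| ≈ 57.509, ∠ ≈ 89.00°
pole (1 + j230·0.02) = 1 + j4.6 → |·| ≈ 4.7074, ∠ ≈ 77.74°
|G| = 1 · 115 · 46.011 / (57.509 · 4.7074) ≈ 19.545
Gain = 20 log₁₀(19.545) ≈ 25.82 dB
∠G = (89.50° + 88.75°) − (89.00° + 77.74°) = 11.51°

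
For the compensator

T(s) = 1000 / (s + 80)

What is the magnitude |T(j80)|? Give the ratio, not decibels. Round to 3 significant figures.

8.84

Substitute s = j80:
Numerator: 1000 = 1000 + j0
Denominator: (j80) + 80 = 80 + j80
|N| = √(1000² + 0²) ≈ 1000, ∠N ≈ 0.00°
|D| = √(80² + 80²) ≈ 113.14, ∠D ≈ 45.00°
|T| = 1000 / 113.14 ≈ 8.8386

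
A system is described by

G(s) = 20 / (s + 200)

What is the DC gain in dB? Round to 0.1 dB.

G(0) = 20 / 200 = 0.1
20 log₁₀(0.1) ≈ -20.00 dB

-20.0 dB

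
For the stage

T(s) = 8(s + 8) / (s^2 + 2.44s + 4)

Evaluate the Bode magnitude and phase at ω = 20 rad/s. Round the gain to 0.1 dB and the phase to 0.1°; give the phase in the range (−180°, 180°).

-7.3 dB, -104.8°

At s = jω = j20:
zero (s+8): 8 + j20 → |·| = √(8²+20²) = √464 ≈ 21.541, ∠ = arctan(20/8) ≈ 68.20°
quadratic: (j20)² + 2.44·j20 + 4 = -396 + j48.8 → |·| ≈ 399, ∠ ≈ 172.97°
|T| = 8 · 21.541 / 399 ≈ 0.4319
Gain = 20 log₁₀(0.4319) ≈ -7.29 dB
∠T = 68.20° − 172.97° = -104.77°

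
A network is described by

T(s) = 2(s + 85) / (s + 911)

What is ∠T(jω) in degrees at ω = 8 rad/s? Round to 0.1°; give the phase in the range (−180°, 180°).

4.9°

At s = jω = j8:
zero (s+85): 85 + j8 → |·| = √(85²+8²) = √7289 ≈ 85.376, ∠ = arctan(8/85) ≈ 5.38°
pole (s+911): 911 + j8 → |·| = √(911²+8²) = √829985 ≈ 911.04, ∠ = arctan(8/911) ≈ 0.50°
∠T = 5.38° − 0.50° = 4.88°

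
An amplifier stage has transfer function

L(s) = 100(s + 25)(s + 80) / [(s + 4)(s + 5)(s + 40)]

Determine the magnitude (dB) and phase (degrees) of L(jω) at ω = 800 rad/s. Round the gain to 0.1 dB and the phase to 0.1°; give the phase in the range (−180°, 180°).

At s = jω = j800:
zero (s+25): 25 + j800 → |·| = √(25²+800²) = √640625 ≈ 800.39, ∠ = arctan(800/25) ≈ 88.21°
zero (s+80): 80 + j800 → |·| = √(80²+800²) = √646400 ≈ 803.99, ∠ = arctan(800/80) ≈ 84.29°
pole (s+4): 4 + j800 → |·| = √(4²+800²) = √640016 ≈ 800.01, ∠ = arctan(800/4) ≈ 89.71°
pole (s+5): 5 + j800 → |·| = √(5²+800²) = √640025 ≈ 800.02, ∠ = arctan(800/5) ≈ 89.64°
pole (s+40): 40 + j800 → |·| = √(40²+800²) = √641600 ≈ 801, ∠ = arctan(800/40) ≈ 87.14°
|L| = 100 · 6.4351e+05 / 5.1266e+08 ≈ 0.12552
Gain = 20 log₁₀(0.12552) ≈ -18.03 dB
∠L = 172.50° − 266.49° = -93.99°

-18.0 dB, -94.0°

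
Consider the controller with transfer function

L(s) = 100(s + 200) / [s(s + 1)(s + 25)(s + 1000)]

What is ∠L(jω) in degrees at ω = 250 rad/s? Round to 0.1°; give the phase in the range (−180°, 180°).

At s = jω = j250:
zero (s+200): 200 + j250 → |·| = √(200²+250²) = √102500 ≈ 320.16, ∠ = arctan(250/200) ≈ 51.34°
pole (s+1): 1 + j250 → |·| = √(1²+250²) = √62501 ≈ 250, ∠ = arctan(250/1) ≈ 89.77°
pole (s+25): 25 + j250 → |·| = √(25²+250²) = √63125 ≈ 251.25, ∠ = arctan(250/25) ≈ 84.29°
pole (s+1000): 1000 + j250 → |·| = √(1000²+250²) = √1062500 ≈ 1030.8, ∠ = arctan(250/1000) ≈ 14.04°
pole at origin: |s| = 250, ∠ = 90.00° (in denominator)
∠L = 51.34° − 278.10° = -226.76° ≡ 133.24° (principal value)

133.2°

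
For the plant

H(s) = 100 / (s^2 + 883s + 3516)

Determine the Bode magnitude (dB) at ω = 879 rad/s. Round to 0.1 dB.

-80.8 dB

Substitute s = j879:
Numerator: 100 = 100 + j0
Denominator: (j879)^2 + 883(j879) + 3516 = -769125 + j776157
|N| = √(100² + 0²) ≈ 100, ∠N ≈ 0.00°
|D| = √(769125² + 776157²) ≈ 1.0927e+06, ∠D ≈ 134.74°
|H| = 100 / 1.0927e+06 ≈ 9.1516e-05
Gain = 20 log₁₀(9.1516e-05) ≈ -80.77 dB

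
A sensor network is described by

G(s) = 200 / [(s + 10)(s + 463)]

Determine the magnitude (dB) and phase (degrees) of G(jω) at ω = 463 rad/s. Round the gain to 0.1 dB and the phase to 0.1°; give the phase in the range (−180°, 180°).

-63.6 dB, -133.8°

At s = jω = j463:
pole (s+10): 10 + j463 → |·| = √(10²+463²) = √214469 ≈ 463.11, ∠ = arctan(463/10) ≈ 88.76°
pole (s+463): 463 + j463 → |·| = √(463²+463²) = √428738 ≈ 654.78, ∠ = arctan(463/463) ≈ 45.00°
|G| = 200 / 3.0324e+05 ≈ 0.00065954
Gain = 20 log₁₀(0.00065954) ≈ -63.62 dB
∠G = 0.00° − 133.76° = -133.76°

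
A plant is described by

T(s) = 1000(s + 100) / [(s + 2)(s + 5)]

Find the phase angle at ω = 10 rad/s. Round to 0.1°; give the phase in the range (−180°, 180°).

At s = jω = j10:
zero (s+100): 100 + j10 → |·| = √(100²+10²) = √10100 ≈ 100.5, ∠ = arctan(10/100) ≈ 5.71°
pole (s+2): 2 + j10 → |·| = √(2²+10²) = √104 ≈ 10.198, ∠ = arctan(10/2) ≈ 78.69°
pole (s+5): 5 + j10 → |·| = √(5²+10²) = √125 ≈ 11.18, ∠ = arctan(10/5) ≈ 63.43°
∠T = 5.71° − 142.12° = -136.41°

-136.4°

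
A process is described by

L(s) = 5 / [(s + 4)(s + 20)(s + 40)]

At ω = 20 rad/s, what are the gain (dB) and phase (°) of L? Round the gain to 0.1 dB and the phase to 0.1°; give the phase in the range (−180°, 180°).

At s = jω = j20:
pole (s+4): 4 + j20 → |·| = √(4²+20²) = √416 ≈ 20.396, ∠ = arctan(20/4) ≈ 78.69°
pole (s+20): 20 + j20 → |·| = √(20²+20²) = √800 ≈ 28.284, ∠ = arctan(20/20) ≈ 45.00°
pole (s+40): 40 + j20 → |·| = √(40²+20²) = √2000 ≈ 44.721, ∠ = arctan(20/40) ≈ 26.57°
|L| = 5 / 25799 ≈ 0.00019381
Gain = 20 log₁₀(0.00019381) ≈ -74.25 dB
∠L = 0.00° − 150.26° = -150.26°

-74.3 dB, -150.3°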